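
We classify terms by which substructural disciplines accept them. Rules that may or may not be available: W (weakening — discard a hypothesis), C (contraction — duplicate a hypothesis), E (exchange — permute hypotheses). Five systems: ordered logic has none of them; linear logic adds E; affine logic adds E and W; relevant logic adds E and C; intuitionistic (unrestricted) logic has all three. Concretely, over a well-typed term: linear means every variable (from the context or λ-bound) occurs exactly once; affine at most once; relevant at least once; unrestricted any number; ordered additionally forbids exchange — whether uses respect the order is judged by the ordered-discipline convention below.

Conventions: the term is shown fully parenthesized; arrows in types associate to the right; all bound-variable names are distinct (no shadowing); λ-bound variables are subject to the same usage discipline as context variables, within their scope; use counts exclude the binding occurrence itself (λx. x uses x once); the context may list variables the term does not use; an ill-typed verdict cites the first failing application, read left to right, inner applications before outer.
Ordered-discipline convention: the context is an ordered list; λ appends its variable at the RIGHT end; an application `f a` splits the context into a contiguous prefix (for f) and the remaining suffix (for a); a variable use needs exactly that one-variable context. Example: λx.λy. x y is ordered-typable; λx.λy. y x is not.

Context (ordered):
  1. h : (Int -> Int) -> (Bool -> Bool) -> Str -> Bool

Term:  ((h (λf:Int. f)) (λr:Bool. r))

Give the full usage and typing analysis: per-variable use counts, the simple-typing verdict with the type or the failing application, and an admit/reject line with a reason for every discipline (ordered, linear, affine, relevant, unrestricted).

variable uses: h=1, f (λ-bound)=1, r (λ-bound)=1
left-to-right use order: h, f, r
typing: well-typed at Str -> Bool
ordered: ✓ — h, f, r: once each, no exchange needed
linear: ✓ — single use per variable (h, f, r)
affine: ✓ — none of h, f, r used more than once
relevant: ✓ — at least one use each (h, f, r)
unrestricted: ✓ — type-checks (Str -> Bool) and nothing is barred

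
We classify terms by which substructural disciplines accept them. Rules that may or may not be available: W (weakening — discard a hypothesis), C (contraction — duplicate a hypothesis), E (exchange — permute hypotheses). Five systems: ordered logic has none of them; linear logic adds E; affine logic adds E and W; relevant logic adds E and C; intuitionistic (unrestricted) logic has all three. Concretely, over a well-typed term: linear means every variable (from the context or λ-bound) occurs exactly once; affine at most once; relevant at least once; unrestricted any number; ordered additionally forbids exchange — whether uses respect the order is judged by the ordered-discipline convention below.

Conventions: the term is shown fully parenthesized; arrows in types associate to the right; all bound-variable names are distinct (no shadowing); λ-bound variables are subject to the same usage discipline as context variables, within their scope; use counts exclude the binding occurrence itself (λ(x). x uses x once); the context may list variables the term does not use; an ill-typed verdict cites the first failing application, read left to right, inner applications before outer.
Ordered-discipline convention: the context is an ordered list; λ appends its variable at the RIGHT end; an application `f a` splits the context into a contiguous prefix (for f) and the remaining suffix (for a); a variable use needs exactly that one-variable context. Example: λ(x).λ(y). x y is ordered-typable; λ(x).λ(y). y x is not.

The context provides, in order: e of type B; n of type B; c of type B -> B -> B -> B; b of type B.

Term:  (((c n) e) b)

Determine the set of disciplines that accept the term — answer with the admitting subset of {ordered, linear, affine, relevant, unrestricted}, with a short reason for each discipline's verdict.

accepted by: linear, affine, relevant, unrestricted
variable uses: e: 1; n: 1; c: 1; b: 1
use order (left to right): c, n, e, b
typing: the term checks, with type B
ordered ✗ (no contiguous prefix/suffix split fits c, n, e, b)
linear ✓ (e, n, c, b: one use apiece)
affine ✓ (no duplicate uses among e, n, c, b)
relevant ✓ (at least one use each (e, n, c, b))
unrestricted ✓ (type-checks (B) and nothing is barred)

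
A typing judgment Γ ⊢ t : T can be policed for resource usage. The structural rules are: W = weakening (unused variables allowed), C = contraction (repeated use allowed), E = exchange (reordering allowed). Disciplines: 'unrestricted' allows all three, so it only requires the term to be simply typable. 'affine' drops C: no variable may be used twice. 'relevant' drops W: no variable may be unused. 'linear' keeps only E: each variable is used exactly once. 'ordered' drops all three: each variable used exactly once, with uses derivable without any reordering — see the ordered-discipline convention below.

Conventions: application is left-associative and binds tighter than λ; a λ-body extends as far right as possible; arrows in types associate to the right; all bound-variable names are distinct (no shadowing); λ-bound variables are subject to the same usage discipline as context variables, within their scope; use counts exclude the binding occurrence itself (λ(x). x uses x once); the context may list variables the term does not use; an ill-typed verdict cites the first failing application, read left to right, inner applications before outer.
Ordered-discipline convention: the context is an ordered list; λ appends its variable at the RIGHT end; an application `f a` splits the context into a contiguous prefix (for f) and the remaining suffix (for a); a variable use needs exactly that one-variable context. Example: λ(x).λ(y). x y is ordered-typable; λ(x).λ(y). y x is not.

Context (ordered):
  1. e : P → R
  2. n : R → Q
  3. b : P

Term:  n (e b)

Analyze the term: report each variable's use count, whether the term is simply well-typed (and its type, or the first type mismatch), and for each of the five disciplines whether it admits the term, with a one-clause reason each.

variable uses: e ×1; n ×1; b ×1
order of uses: n, e, b
typing: well-typed — term : Q
ordered ✗ (no ordered split (uses run n, e, b))
linear ✓ (exactly-once usage across e, n, b)
affine ✓ (e, n, b: no repeats, contraction unneeded)
relevant ✓ (e, n, b: all used, weakening unneeded)
unrestricted ✓ (well-typed at Q; no restrictions here)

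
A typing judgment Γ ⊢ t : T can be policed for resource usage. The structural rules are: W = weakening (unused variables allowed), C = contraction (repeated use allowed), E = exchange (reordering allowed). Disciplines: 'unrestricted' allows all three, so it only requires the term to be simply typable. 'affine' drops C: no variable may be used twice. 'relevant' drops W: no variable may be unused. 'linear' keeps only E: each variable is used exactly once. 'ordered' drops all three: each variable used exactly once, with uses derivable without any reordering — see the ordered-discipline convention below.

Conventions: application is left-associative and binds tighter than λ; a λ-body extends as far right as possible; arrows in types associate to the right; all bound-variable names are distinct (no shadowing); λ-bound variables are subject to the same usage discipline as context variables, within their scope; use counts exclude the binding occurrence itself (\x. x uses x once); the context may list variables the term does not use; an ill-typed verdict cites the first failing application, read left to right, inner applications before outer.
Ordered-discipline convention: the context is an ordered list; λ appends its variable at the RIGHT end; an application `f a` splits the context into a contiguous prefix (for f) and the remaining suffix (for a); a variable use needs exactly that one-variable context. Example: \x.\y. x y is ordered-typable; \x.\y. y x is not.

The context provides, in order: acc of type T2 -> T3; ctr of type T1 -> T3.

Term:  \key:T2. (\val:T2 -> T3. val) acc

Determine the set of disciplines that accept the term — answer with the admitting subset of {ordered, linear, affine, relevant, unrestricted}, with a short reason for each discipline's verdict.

admitting disciplines: affine, unrestricted
variable uses: acc=1; ctr=0; key (bound)=0; val (bound)=1
uses in reading order: val, acc
typing: well-typed — term : T2 -> T2 -> T3
ordered: ✗, ctr, key left unused
linear: ✗, ctr, key left unused
affine: ✓, at most one use each (acc, ctr, key, val)
relevant: ✗, ctr, key left unused
unrestricted: ✓, type-checks (T2 -> T2 -> T3) and nothing is barred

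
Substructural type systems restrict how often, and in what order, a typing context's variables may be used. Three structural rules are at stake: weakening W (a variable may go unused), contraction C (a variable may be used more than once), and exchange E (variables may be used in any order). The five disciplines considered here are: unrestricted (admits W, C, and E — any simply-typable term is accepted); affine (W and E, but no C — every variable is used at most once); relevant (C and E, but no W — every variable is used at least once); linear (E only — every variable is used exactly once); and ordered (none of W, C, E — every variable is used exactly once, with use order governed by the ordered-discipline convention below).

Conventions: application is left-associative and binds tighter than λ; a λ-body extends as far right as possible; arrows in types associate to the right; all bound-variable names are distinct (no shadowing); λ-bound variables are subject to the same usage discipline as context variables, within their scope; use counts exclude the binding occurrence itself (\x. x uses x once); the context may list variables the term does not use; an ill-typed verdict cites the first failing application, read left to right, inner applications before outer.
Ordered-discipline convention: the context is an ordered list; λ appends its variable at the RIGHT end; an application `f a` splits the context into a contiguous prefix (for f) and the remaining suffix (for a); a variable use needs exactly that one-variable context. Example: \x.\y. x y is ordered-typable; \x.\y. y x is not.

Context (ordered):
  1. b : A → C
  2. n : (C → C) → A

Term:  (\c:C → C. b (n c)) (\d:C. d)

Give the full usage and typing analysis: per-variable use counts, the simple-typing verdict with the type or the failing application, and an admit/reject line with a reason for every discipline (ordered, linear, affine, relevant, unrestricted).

usage: b=1; n=1; c [bound]=1; d [bound]=1
left-to-right use order: b, n, c, d
typing: ✓ — C
ordered: ✓, one use each (b, n, c, d); ordered split holds
linear: ✓, exactly-once usage across b, n, c, d
affine: ✓, at most one use each (b, n, c, d)
relevant: ✓, none of b, n, c, d goes unused
unrestricted: ✓, simply typable at C; W, C, E all held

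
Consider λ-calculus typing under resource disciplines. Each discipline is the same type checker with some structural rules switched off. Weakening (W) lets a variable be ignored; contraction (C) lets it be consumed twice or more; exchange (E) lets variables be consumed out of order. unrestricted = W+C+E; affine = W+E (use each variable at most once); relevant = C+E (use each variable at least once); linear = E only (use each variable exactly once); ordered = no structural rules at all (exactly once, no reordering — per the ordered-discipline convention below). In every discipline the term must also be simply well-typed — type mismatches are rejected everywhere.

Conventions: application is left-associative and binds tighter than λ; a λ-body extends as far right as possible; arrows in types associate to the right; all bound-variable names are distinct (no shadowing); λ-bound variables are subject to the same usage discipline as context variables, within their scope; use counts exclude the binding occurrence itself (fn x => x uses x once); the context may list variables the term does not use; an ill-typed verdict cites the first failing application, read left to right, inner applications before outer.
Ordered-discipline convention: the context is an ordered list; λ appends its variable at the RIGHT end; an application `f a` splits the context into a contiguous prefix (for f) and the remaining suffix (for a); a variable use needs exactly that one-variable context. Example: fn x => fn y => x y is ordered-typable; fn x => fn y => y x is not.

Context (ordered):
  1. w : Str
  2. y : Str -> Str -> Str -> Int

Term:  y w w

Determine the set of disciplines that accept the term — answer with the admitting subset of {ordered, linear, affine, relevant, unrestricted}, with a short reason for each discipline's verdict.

admitting disciplines: relevant, unrestricted
counts: w=2; y=1
order of uses: y, w, w
typing: the term checks, with type Str -> Int
ordered ✗ (uses contraction: w ×2)
linear ✗ (uses contraction: w ×2)
affine ✗ (uses contraction: w ×2)
relevant ✓ (none of w, y goes unused)
unrestricted ✓ (well-typed at Str -> Int; no restrictions here)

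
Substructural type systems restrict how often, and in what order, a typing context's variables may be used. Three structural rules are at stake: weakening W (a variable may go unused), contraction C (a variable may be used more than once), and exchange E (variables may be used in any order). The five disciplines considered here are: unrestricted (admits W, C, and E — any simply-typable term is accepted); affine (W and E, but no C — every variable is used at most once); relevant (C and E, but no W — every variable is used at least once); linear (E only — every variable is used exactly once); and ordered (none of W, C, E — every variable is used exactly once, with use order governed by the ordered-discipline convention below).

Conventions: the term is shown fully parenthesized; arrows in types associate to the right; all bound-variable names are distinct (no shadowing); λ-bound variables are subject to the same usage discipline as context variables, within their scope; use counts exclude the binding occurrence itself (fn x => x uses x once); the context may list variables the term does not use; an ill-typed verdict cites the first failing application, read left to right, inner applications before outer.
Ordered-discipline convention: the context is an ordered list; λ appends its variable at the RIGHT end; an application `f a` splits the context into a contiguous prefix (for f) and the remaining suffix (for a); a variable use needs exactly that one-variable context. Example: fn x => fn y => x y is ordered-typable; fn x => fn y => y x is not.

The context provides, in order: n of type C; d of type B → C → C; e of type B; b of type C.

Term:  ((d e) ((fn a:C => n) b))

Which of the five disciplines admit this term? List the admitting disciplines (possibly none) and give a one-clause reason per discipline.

admitted by: affine, unrestricted
variable uses: n=1; d=1; e=1; b=1; a (bound)=0
use order (left to right): d, e, n, b
typing: well-typed at C
ordered: ✗, needs weakening: a unused
linear: ✗, needs weakening: a unused
affine: ✓, n, d, e, b, a: no repeats, contraction unneeded
relevant: ✗, needs weakening: a unused
unrestricted: ✓, type-checks (C) and nothing is barred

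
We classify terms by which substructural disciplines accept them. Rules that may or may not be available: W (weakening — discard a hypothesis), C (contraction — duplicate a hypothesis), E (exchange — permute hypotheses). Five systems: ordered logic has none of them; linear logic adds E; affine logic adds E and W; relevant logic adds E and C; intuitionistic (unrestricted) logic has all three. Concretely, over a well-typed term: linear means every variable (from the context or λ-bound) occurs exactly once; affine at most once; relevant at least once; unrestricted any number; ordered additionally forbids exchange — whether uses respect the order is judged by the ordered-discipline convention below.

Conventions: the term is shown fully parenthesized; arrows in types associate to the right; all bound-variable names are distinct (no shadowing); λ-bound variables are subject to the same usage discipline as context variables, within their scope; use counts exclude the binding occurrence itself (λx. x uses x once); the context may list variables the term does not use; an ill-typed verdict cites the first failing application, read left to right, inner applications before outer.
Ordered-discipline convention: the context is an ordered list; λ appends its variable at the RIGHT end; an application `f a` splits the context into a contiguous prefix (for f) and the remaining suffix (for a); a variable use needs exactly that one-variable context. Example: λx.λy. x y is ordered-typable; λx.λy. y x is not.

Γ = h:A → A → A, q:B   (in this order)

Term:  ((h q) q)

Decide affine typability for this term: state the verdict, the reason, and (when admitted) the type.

no — the type mismatch rejects it
use counts: h=1, q=2
use order (left to right): h, q, q
typing: ill-typed: a function awaiting A gets B
summary: ordered ✗, linear ✗, affine ✗, relevant ✗, unrestricted ✗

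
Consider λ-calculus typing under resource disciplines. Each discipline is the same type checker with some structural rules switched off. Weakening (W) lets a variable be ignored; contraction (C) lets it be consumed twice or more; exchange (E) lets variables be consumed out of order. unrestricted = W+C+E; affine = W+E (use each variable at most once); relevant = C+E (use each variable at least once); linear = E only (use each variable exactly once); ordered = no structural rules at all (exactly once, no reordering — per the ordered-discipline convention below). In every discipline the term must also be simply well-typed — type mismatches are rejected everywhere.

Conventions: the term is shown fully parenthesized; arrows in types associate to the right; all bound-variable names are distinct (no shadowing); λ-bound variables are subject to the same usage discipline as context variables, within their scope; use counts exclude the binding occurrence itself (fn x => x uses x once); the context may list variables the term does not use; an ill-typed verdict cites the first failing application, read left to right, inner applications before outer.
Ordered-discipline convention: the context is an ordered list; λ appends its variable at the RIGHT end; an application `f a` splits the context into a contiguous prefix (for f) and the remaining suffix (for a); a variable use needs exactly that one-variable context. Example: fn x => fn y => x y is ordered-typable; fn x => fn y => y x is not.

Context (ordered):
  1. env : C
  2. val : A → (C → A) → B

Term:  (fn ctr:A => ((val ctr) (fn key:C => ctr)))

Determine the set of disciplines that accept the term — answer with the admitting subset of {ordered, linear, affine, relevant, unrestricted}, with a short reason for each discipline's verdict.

admitted in: unrestricted
use counts: env: 0×; val: 1×; ctr [bound]: 2×; key [bound]: 0×
left-to-right use order: val, ctr, ctr
typing: well-typed at A → B
ordered: ✗ — ctr ×2 used more than once (contraction); env, key left unused
linear: ✗ — ctr ×2 used more than once (contraction); env, key left unused
affine: ✗ — ctr ×2 used more than once (contraction)
relevant: ✗ — env, key left unused
unrestricted: ✓ — typability at A → B is all that's needed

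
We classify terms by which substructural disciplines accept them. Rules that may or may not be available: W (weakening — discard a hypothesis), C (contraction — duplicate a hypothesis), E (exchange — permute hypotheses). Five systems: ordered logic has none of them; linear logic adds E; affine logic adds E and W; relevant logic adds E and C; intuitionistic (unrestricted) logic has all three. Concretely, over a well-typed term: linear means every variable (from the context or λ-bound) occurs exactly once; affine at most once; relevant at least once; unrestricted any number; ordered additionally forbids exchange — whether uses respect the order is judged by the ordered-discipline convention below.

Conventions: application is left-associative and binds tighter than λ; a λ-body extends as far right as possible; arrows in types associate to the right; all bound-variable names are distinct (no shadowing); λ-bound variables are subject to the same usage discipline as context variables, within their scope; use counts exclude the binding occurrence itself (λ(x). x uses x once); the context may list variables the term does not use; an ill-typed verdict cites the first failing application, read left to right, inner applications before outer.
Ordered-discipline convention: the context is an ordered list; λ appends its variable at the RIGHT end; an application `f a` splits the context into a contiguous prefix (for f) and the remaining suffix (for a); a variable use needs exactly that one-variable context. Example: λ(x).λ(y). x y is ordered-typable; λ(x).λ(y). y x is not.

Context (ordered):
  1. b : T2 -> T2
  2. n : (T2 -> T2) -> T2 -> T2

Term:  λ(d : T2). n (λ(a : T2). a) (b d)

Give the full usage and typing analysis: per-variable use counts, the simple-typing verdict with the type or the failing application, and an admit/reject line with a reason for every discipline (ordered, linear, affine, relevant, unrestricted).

variable uses: b: 1; n: 1; d (λ-bound): 1; a (λ-bound): 1
order of uses: n, a, b, d
typing: well-typed — term : T2 -> T2
ordered ✗ (use order n, a, b, d needs exchange)
linear ✓ (each of b, n, d, a used exactly once)
affine ✓ (b, n, d, a: no repeats, contraction unneeded)
relevant ✓ (every one of b, n, d, a appears)
unrestricted ✓ (well-typed at T2 -> T2; no restrictions here)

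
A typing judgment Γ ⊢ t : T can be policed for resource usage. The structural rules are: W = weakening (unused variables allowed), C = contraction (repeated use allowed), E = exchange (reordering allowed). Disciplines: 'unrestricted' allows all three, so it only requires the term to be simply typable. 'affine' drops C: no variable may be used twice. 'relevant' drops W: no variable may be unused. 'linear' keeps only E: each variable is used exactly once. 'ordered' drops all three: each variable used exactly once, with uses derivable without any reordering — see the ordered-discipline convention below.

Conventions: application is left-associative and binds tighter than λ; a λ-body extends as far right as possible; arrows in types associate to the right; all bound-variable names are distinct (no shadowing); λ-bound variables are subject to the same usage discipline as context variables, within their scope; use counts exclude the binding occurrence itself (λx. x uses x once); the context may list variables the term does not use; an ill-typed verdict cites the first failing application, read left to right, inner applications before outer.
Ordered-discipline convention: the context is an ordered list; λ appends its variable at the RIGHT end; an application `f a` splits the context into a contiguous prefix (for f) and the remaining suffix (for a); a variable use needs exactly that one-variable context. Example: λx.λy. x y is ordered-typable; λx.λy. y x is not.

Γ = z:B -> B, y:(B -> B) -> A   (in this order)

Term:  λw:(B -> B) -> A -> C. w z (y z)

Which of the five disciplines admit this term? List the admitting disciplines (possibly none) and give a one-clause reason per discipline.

admitted in: relevant, unrestricted
counts: z: 2×; y: 1×; w [bound]: 1×
uses in reading order: w, z, y, z
typing: ✓ — ((B -> B) -> A -> C) -> C
ordered ✗ (uses contraction: z ×2)
linear ✗ (uses contraction: z ×2)
affine ✗ (uses contraction: z ×2)
relevant ✓ (at least one use each (z, y, w))
unrestricted ✓ (typability at ((B -> B) -> A -> C) -> C is all that's needed)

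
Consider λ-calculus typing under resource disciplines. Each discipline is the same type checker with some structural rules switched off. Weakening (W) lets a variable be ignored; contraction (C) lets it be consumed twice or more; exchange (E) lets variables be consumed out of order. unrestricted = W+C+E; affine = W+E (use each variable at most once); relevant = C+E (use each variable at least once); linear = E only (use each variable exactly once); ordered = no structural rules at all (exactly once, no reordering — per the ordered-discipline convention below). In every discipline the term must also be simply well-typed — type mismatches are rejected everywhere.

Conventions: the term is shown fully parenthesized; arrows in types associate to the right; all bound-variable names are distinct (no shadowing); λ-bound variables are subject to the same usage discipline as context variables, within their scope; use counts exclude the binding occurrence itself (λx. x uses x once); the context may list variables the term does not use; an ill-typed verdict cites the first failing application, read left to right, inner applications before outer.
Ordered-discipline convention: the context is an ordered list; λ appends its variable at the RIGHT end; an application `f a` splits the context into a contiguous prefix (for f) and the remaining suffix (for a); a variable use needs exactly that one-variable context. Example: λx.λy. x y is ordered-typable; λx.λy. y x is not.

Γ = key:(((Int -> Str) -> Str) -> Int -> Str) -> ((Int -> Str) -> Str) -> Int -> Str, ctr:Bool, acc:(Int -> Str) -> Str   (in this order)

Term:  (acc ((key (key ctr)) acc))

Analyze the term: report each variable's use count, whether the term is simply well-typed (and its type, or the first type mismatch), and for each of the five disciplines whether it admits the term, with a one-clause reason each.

use counts: key=2; ctr=1; acc=2
use order (left to right): acc, key, key, ctr, acc
typing: ill-typed: an application expects ((Int -> Str) -> Str) -> Int -> Str but receives Bool
ordered: ✗, the type mismatch rejects it
linear: ✗, not simply typable
affine: ✗, fails simple typing
relevant: ✗, a type mismatch blocks all five
unrestricted: ✗, the type mismatch rejects it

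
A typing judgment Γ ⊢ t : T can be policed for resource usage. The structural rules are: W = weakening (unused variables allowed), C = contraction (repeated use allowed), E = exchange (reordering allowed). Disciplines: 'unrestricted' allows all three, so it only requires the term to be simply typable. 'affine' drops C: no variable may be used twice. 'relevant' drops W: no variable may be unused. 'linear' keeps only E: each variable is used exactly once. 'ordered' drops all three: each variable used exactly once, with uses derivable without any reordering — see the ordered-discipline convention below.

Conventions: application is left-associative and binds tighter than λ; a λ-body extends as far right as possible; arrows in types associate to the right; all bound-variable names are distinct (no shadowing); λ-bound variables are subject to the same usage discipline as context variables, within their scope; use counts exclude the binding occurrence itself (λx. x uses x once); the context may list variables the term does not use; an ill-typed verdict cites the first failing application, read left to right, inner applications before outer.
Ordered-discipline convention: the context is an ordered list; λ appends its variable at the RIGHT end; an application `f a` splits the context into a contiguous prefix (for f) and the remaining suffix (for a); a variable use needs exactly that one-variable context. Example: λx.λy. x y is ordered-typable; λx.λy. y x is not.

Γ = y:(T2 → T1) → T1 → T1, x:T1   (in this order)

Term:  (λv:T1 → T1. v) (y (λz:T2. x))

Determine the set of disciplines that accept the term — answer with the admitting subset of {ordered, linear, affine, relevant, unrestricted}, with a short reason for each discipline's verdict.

admitted in: affine, unrestricted
use counts: y: 1; x: 1; v (λ-bound): 1; z (λ-bound): 0
order of uses: v, y, x
typing: well-typed at T1 → T1
ordered: ✗ — unused: z — weakening required
linear: ✗ — unused: z — weakening required
affine: ✓ — none of y, x, v, z used more than once
relevant: ✗ — unused: z — weakening required
unrestricted: ✓ — typability at T1 → T1 is all that's needed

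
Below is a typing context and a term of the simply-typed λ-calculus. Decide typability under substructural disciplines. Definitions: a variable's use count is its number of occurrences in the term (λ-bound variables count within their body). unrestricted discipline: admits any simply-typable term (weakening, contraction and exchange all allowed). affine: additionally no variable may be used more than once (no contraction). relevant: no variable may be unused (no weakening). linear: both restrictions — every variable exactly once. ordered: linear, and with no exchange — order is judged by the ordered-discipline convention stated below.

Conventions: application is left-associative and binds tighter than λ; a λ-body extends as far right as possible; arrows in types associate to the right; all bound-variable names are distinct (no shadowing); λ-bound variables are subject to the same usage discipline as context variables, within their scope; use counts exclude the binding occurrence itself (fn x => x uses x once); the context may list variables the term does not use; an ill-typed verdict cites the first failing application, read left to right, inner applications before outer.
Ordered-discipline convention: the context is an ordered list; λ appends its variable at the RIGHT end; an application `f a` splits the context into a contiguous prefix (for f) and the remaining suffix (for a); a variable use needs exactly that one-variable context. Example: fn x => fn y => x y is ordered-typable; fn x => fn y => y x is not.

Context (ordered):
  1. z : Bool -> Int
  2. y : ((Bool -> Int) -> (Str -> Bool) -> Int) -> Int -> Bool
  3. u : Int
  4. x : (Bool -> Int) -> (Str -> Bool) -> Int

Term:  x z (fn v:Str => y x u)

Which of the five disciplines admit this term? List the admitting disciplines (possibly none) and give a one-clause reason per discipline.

admitting disciplines: unrestricted
variable uses: z=1; y=1; u=1; x=2; v (λ-bound)=0
use order (left to right): x, z, y, x, u
typing: well-typed — term : Int
ordered ✗ (repeated use of x ×2; v left unused)
linear ✗ (repeated use of x ×2; v left unused)
affine ✗ (repeated use of x ×2)
relevant ✗ (v left unused)
unrestricted ✓ (well-typed at Int; no restrictions here)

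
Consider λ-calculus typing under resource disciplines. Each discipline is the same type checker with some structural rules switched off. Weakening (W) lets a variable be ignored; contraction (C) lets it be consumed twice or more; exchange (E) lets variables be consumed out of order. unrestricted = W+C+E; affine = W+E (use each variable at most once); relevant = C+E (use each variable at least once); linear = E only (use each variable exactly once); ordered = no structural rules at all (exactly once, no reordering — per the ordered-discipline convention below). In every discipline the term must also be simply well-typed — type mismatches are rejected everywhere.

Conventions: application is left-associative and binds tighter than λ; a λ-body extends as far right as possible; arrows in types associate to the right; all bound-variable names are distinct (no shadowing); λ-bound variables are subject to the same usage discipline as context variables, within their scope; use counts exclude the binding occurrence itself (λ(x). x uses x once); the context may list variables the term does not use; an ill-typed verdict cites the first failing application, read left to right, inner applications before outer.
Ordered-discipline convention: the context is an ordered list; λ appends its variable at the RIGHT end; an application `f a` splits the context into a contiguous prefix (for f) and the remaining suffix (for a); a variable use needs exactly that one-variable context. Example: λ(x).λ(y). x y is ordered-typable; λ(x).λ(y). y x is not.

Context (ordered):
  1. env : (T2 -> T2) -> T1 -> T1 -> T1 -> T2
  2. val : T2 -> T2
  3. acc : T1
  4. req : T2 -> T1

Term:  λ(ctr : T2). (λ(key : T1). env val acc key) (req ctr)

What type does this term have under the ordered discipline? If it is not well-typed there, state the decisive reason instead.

term : T2 -> T1 -> T2
use counts: env: 1, val: 1, acc: 1, req: 1, ctr [bound]: 1, key [bound]: 1
use order (left to right): env, val, acc, key, req, ctr
typing: the term checks, with type T2 -> T1 -> T2
summary: ordered ✓ | linear ✓ | affine ✓ | relevant ✓ | unrestricted ✓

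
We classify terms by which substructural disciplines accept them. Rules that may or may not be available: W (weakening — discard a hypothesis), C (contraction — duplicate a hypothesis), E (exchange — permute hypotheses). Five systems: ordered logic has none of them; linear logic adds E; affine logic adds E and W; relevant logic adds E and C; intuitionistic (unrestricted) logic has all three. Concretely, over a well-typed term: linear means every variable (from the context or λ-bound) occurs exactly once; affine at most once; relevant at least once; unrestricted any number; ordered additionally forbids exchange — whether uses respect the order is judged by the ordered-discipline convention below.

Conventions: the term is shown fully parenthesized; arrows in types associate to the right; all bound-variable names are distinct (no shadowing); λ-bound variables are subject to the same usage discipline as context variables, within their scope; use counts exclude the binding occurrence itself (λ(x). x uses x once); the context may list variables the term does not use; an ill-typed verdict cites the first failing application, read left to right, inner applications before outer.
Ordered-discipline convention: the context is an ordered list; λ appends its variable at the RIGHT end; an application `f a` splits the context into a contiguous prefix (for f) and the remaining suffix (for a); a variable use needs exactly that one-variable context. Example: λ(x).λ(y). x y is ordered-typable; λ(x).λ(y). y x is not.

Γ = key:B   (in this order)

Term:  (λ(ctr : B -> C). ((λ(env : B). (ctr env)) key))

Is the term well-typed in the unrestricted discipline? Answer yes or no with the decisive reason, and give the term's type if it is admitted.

yes — simply typable at (B -> C) -> C; W, C, E all held; term : (B -> C) -> C
use counts: key: 1×, ctr (λ-bound): 1×, env (λ-bound): 1×
order of uses: ctr, env, key
typing: the term checks, with type (B -> C) -> C
per-discipline verdicts: ordered ✗, linear ✓, affine ✓, relevant ✓, unrestricted ✓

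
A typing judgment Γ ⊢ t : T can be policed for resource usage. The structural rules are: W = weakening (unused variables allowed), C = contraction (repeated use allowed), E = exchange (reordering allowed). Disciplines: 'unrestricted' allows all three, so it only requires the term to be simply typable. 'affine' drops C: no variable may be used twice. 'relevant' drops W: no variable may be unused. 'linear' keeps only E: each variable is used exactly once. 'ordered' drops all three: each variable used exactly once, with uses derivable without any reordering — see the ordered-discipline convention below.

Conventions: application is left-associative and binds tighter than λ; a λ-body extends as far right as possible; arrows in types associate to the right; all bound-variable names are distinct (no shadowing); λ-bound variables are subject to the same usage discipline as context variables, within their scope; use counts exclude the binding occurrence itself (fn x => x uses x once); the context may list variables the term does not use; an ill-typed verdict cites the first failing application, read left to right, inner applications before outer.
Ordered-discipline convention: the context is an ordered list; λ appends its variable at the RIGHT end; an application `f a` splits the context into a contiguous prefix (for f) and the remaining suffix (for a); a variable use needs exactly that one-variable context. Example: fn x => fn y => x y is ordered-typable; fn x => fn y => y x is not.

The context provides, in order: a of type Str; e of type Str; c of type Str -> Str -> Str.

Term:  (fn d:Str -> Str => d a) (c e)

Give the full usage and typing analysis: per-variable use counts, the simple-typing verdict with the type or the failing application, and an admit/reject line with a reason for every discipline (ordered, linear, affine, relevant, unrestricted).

use counts: a: 1; e: 1; c: 1; d (λ-bound): 1
order of uses: d, a, c, e
typing: the term checks, with type Str
ordered: ✗, no ordered split (uses run d, a, c, e)
linear: ✓, single use per variable (a, e, c, d)
affine: ✓, none of a, e, c, d used more than once
relevant: ✓, at least one use each (a, e, c, d)
unrestricted: ✓, well-typed at Str; no restrictions here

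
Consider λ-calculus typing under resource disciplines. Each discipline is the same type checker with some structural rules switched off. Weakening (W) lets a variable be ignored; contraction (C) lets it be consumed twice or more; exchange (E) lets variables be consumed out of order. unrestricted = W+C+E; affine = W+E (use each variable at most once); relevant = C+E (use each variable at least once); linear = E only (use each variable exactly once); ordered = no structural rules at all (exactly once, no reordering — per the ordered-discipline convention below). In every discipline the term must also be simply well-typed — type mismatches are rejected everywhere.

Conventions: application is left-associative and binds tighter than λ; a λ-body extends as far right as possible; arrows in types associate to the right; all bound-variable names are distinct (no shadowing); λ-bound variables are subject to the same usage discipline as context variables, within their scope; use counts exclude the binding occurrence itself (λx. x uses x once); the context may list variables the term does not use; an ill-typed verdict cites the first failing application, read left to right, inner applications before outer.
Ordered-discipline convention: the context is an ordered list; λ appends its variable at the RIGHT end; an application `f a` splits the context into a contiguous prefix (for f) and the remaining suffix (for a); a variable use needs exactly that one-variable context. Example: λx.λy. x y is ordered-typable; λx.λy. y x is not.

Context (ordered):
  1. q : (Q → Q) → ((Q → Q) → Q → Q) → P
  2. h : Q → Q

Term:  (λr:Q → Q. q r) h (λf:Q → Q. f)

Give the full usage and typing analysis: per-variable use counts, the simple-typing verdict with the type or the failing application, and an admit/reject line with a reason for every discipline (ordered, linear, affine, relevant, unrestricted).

usage: q: 1×, h: 1×, r (bound): 1×, f (bound): 1×
left-to-right use order: q, r, h, f
typing: ✓ — P
ordered: ✓ — single-use (q, h, r, f), ordered derivation ok
linear: ✓ — exactly-once usage across q, h, r, f
affine: ✓ — none of q, h, r, f used more than once
relevant: ✓ — at least one use each (q, h, r, f)
unrestricted: ✓ — simply typable at P; W, C, E all held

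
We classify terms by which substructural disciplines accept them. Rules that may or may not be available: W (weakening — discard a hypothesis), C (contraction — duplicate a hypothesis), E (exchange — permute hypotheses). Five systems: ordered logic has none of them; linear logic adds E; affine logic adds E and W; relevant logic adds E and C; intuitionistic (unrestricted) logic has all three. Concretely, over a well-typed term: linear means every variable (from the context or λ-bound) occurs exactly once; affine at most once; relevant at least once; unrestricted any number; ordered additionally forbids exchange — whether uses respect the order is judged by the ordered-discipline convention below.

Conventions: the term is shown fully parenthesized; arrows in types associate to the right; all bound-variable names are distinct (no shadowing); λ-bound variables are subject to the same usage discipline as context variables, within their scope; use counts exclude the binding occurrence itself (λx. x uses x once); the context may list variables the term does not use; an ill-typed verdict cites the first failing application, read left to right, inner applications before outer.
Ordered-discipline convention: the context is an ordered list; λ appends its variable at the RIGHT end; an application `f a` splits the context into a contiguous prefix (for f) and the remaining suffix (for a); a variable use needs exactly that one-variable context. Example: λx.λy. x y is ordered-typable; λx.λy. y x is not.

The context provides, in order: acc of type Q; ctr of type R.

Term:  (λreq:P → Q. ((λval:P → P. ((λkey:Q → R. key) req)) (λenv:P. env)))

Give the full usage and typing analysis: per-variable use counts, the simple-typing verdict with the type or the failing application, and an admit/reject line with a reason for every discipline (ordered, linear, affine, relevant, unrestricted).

usage: acc ×0, ctr ×0, req (bound) ×1, val (bound) ×0, key (bound) ×1, env (bound) ×1
use order (left to right): key, req, env
typing: ill-typed: a function awaiting Q → R gets P → Q
ordered: ✗, not simply typable
linear: ✗, fails simple typing
affine: ✗, a type mismatch blocks all five
relevant: ✗, the type mismatch rejects it
unrestricted: ✗, not simply typable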